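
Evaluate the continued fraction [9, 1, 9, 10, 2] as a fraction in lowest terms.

Fold from the inside: start with 2/1.
  10 + 1/2 = 21/2
  9 + 2/21 = 191/21
  1 + 21/191 = 212/191
  9 + 191/212 = 2099/212

2099/212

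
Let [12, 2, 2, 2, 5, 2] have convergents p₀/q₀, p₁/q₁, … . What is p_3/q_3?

149/12

Using pₖ = aₖpₖ₋₁ + pₖ₋₂, qₖ = aₖqₖ₋₁ + qₖ₋₂ (with p₋₁=1, p₋₂=0, q₋₁=0, q₋₂=1):
  k=0: a=12, p=12, q=1
  k=1: a=2, p=25, q=2
  k=2: a=2, p=62, q=5
  k=3: a=2, p=149, q=12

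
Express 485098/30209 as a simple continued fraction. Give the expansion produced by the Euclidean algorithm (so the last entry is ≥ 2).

485098 = 16×30209 + 1754
30209 = 17×1754 + 391
1754 = 4×391 + 190
391 = 2×190 + 11
190 = 17×11 + 3
11 = 3×3 + 2
3 = 1×2 + 1
2 = 2×1 + 0  (stop)
So 485098/30209 = [16; 17, 4, 2, 17, 3, 1, 2].

[16; 17, 4, 2, 17, 3, 1, 2]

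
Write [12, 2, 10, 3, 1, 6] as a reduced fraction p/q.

7249/581

Using pₖ = aₖpₖ₋₁ + pₖ₋₂ and qₖ = aₖqₖ₋₁ + qₖ₋₂:
  k=0: a=12, p=12, q=1
  k=1: a=2, p=25, q=2
  k=2: a=10, p=262, q=21
  k=3: a=3, p=811, q=65
  k=4: a=1, p=1073, q=86
  k=5: a=6, p=7249, q=581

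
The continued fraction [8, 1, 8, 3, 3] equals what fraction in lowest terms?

827/93

Fold from the inside: start with 3/1.
  3 + 1/3 = 10/3
  8 + 3/10 = 83/10
  1 + 10/83 = 93/83
  8 + 83/93 = 827/93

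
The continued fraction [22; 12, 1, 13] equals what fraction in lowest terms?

3996/181

Fold from the inside: start with 13/1.
  1 + 1/13 = 14/13
  12 + 13/14 = 181/14
  22 + 14/181 = 3996/181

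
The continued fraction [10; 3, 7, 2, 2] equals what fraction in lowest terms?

Fold from the inside: start with 2/1.
  2 + 1/2 = 5/2
  7 + 2/5 = 37/5
  3 + 5/37 = 116/37
  10 + 37/116 = 1197/116

1197/116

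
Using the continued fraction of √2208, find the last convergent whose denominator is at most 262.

√2208 = [46; 1, 92, …] (period length 2).
Convergents:
  p_0/q_0 = 46/1
  p_1/q_1 = 47/1
  p_2/q_2 = 4370/93
  p_3/q_3 = 4417/94
  p_4/q_4 = 410734/8741
q_3 = 94 ≤ 262 < 8741 = q_4, so the answer is 4417/94.

4417/94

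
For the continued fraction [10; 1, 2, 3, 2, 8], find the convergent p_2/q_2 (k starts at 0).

32/3

Using pₖ = aₖpₖ₋₁ + pₖ₋₂, qₖ = aₖqₖ₋₁ + qₖ₋₂ (with p₋₁=1, p₋₂=0, q₋₁=0, q₋₂=1):
  k=0: a=10, p=10, q=1
  k=1: a=1, p=11, q=1
  k=2: a=2, p=32, q=3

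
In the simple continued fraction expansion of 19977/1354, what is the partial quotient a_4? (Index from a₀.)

19977 = 14·1354 + 1021   →  a_0 = 14
1354 = 1·1021 + 333   →  a_1 = 1
1021 = 3·333 + 22   →  a_2 = 3
333 = 15·22 + 3   →  a_3 = 15
22 = 7·3 + 1   →  a_4 = 7

7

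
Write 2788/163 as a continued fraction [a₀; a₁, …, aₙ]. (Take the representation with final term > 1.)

[17; 9, 1, 1, 2, 3]

2788 = 17×163 + 17
163 = 9×17 + 10
17 = 1×10 + 7
10 = 1×7 + 3
7 = 2×3 + 1
3 = 3×1 + 0  (stop)
So 2788/163 = [17; 9, 1, 1, 2, 3].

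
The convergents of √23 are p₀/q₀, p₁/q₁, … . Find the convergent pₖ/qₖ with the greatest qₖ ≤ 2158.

10124/2111

√23 = [4; 1, 3, 1, 8, …] (period length 4).
Convergents:
  p_0/q_0 = 4/1
  p_1/q_1 = 5/1
  p_2/q_2 = 19/4
  p_3/q_3 = 24/5
  p_4/q_4 = 211/44
  p_5/q_5 = 235/49
  p_6/q_6 = 916/191
  p_7/q_7 = 1151/240
  p_8/q_8 = 10124/2111
  p_9/q_9 = 11275/2351
q_8 = 2111 ≤ 2158 < 2351 = q_9, so the answer is 10124/2111.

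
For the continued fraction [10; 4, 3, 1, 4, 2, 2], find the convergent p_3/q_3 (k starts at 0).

Using pₖ = aₖpₖ₋₁ + pₖ₋₂, qₖ = aₖqₖ₋₁ + qₖ₋₂ (with p₋₁=1, p₋₂=0, q₋₁=0, q₋₂=1):
  k=0: a=10, p=10, q=1
  k=1: a=4, p=41, q=4
  k=2: a=3, p=133, q=13
  k=3: a=1, p=174, q=17

174/17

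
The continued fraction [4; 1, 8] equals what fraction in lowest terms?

Fold from the inside: start with 8/1.
  1 + 1/8 = 9/8
  4 + 8/9 = 44/9

44/9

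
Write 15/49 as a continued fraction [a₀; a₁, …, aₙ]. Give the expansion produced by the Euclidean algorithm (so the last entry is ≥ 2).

[0; 3, 3, 1, 3]

15 = 0×49 + 15
49 = 3×15 + 4
15 = 3×4 + 3
4 = 1×3 + 1
3 = 3×1 + 0  (stop)
So 15/49 = [0; 3, 3, 1, 3].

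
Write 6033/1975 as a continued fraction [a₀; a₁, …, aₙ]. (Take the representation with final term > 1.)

[3; 18, 3, 2, 15]

6033 = 3*1975 + 108
1975 = 18*108 + 31
108 = 3*31 + 15
31 = 2*15 + 1
15 = 15*1 + 0  (stop)
So 6033/1975 = [3; 18, 3, 2, 15].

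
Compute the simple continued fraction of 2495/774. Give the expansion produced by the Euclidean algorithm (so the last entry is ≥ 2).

2495 = 3·774 + 173
774 = 4·173 + 82
173 = 2·82 + 9
82 = 9·9 + 1
9 = 9·1 + 0  (stop)
So 2495/774 = [3; 4, 2, 9, 9].

[3; 4, 2, 9, 9]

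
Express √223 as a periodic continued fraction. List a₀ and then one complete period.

[14; 1, 13, 1, 28]

a₀ = ⌊√223⌋ = 14.
With m₀=0, d₀=1 and mₖ₊₁ = dₖaₖ − mₖ, dₖ₊₁ = (n − mₖ₊₁²)/dₖ, aₖ₊₁ = ⌊(a₀+mₖ₊₁)/dₖ₊₁⌋:
  k=1: m=14, d=27, a=1
  k=2: m=13, d=2, a=13
  k=3: m=13, d=27, a=1
  k=4: m=14, d=1, a=28
d=1 and a=2a₀=28 at k=4, so the next step gives (m, d) = (14, 27) again — its k=1 value — and the period has length 4.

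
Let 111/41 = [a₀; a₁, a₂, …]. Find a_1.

1

111 = 2·41 + 29   →  a_0 = 2
41 = 1·29 + 12   →  a_1 = 1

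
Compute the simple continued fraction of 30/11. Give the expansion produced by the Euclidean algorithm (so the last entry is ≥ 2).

[2; 1, 2, 1, 2]

30 = 2·11 + 8
11 = 1·8 + 3
8 = 2·3 + 2
3 = 1·2 + 1
2 = 2·1 + 0  (stop)
So 30/11 = [2; 1, 2, 1, 2].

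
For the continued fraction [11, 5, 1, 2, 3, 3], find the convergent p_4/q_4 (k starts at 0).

Using pₖ = aₖpₖ₋₁ + pₖ₋₂, qₖ = aₖqₖ₋₁ + qₖ₋₂ (with p₋₁=1, p₋₂=0, q₋₁=0, q₋₂=1):
  k=0: a=11, p=11, q=1
  k=1: a=5, p=56, q=5
  k=2: a=1, p=67, q=6
  k=3: a=2, p=190, q=17
  k=4: a=3, p=637, q=57

637/57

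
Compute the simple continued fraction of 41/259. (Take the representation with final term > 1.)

41 = 0×259 + 41
259 = 6×41 + 13
41 = 3×13 + 2
13 = 6×2 + 1
2 = 2×1 + 0  (stop)
So 41/259 = [0; 6, 3, 6, 2].

[0; 6, 3, 6, 2]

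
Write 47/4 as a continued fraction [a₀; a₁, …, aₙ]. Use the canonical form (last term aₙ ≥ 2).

[11; 1, 3]

47 = 11×4 + 3
4 = 1×3 + 1
3 = 3×1 + 0  (stop)
So 47/4 = [11; 1, 3].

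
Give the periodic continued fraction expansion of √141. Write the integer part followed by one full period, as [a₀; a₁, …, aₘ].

a₀ = ⌊√141⌋ = 11.

[11; 1, 6, 1, 22]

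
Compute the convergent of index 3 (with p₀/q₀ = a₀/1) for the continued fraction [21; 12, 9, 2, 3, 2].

Using pₖ = aₖpₖ₋₁ + pₖ₋₂, qₖ = aₖqₖ₋₁ + qₖ₋₂ (with p₋₁=1, p₋₂=0, q₋₁=0, q₋₂=1):
  k=0: a=21, p=21, q=1
  k=1: a=12, p=253, q=12
  k=2: a=9, p=2298, q=109
  k=3: a=2, p=4849, q=230

4849/230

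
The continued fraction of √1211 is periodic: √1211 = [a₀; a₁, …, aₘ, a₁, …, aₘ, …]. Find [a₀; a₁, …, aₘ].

a₀ = ⌊√1211⌋ = 34.
With m₀=0, d₀=1 and mₖ₊₁ = dₖaₖ − mₖ, dₖ₊₁ = (n − mₖ₊₁²)/dₖ, aₖ₊₁ = ⌊(a₀+mₖ₊₁)/dₖ₊₁⌋:
  k=1: m=34, d=55, a=1
  k=2: m=21, d=14, a=3
  k=3: m=21, d=55, a=1
  k=4: m=34, d=1, a=68
d=1 and a=2a₀=68 at k=4, so the next step gives (m, d) = (34, 55) again — its k=1 value — and the period has length 4.

[34; 1, 3, 1, 68]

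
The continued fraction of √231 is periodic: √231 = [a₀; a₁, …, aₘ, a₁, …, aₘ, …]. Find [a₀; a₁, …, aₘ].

a₀ = ⌊√231⌋ = 15.

[15; 5, 30]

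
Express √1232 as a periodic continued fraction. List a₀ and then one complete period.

a₀ = ⌊√1232⌋ = 35.

[35; 10, 70]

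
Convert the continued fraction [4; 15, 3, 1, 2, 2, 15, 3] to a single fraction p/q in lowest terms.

Fold from the inside: start with 3/1.
  15 + 1/3 = 46/3
  2 + 3/46 = 95/46
  2 + 46/95 = 236/95
  1 + 95/236 = 331/236
  3 + 236/331 = 1229/331
  15 + 331/1229 = 18766/1229
  4 + 1229/18766 = 76293/18766

76293/18766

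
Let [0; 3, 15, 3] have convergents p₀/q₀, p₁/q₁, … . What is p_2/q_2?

Using pₖ = aₖpₖ₋₁ + pₖ₋₂, qₖ = aₖqₖ₋₁ + qₖ₋₂ (with p₋₁=1, p₋₂=0, q₋₁=0, q₋₂=1):
  k=0: a=0, p=0, q=1
  k=1: a=3, p=1, q=3
  k=2: a=15, p=15, q=46

15/46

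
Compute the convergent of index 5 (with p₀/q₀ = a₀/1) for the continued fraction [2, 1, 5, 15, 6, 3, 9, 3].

4953/1747

Using pₖ = aₖpₖ₋₁ + pₖ₋₂, qₖ = aₖqₖ₋₁ + qₖ₋₂ (with p₋₁=1, p₋₂=0, q₋₁=0, q₋₂=1):
  k=0: a=2, p=2, q=1
  k=1: a=1, p=3, q=1
  k=2: a=5, p=17, q=6
  k=3: a=15, p=258, q=91
  k=4: a=6, p=1565, q=552
  k=5: a=3, p=4953, q=1747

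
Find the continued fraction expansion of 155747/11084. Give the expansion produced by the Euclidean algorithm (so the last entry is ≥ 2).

[14; 19, 2, 2, 3, 16, 2]

155747 = 14·11084 + 571
11084 = 19·571 + 235
571 = 2·235 + 101
235 = 2·101 + 33
101 = 3·33 + 2
33 = 16·2 + 1
2 = 2·1 + 0  (stop)
So 155747/11084 = [14; 19, 2, 2, 3, 16, 2].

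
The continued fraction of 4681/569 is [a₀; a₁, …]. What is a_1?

4

4681 = 8·569 + 129   →  a_0 = 8
569 = 4·129 + 53   →  a_1 = 4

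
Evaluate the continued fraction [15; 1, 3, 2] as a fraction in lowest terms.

142/9

Fold from the inside: start with 2/1.
  3 + 1/2 = 7/2
  1 + 2/7 = 9/7
  15 + 7/9 = 142/9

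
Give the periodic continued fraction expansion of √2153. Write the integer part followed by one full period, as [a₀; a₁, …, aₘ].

[46; 2, 2, 92]

a₀ = ⌊√2153⌋ = 46.
With m₀=0, d₀=1 and mₖ₊₁ = dₖaₖ − mₖ, dₖ₊₁ = (n − mₖ₊₁²)/dₖ, aₖ₊₁ = ⌊(a₀+mₖ₊₁)/dₖ₊₁⌋:
  k=1: m=46, d=37, a=2
  k=2: m=28, d=37, a=2
  k=3: m=46, d=1, a=92
d=1 and a=2a₀=92 at k=3, so the next step gives (m, d) = (46, 37) again — its k=1 value — and the period has length 3.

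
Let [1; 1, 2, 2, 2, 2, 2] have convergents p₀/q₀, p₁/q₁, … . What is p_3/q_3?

12/7

Using pₖ = aₖpₖ₋₁ + pₖ₋₂, qₖ = aₖqₖ₋₁ + qₖ₋₂ (with p₋₁=1, p₋₂=0, q₋₁=0, q₋₂=1):
  k=0: a=1, p=1, q=1
  k=1: a=1, p=2, q=1
  k=2: a=2, p=5, q=3
  k=3: a=2, p=12, q=7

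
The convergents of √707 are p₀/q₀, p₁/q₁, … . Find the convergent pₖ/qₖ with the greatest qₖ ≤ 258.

√707 = [26; 1, 1, 2, 3, 2, 1, 1, 52, …] (period length 8).
Convergents:
  p_0/q_0 = 26/1
  p_1/q_1 = 27/1
  p_2/q_2 = 53/2
  p_3/q_3 = 133/5
  p_4/q_4 = 452/17
  p_5/q_5 = 1037/39
  p_6/q_6 = 1489/56
  p_7/q_7 = 2526/95
  p_8/q_8 = 132841/4996
q_7 = 95 ≤ 258 < 4996 = q_8, so the answer is 2526/95.

2526/95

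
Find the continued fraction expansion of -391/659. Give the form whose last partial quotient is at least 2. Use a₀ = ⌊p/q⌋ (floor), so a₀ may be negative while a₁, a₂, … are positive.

[-1; 2, 2, 5, 1, 1, 2, 4]

-391 = -1·659 + 268
659 = 2·268 + 123
268 = 2·123 + 22
123 = 5·22 + 13
22 = 1·13 + 9
13 = 1·9 + 4
9 = 2·4 + 1
4 = 4·1 + 0  (stop)
So -391/659 = [-1; 2, 2, 5, 1, 1, 2, 4].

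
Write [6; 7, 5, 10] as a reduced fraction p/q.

2253/367

Using pₖ = aₖpₖ₋₁ + pₖ₋₂ and qₖ = aₖqₖ₋₁ + qₖ₋₂:
  k=0: a=6, p=6, q=1
  k=1: a=7, p=43, q=7
  k=2: a=5, p=221, q=36
  k=3: a=10, p=2253, q=367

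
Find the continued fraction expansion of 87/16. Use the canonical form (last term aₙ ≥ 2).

[5; 2, 3, 2]

87 = 5*16 + 7
16 = 2*7 + 2
7 = 3*2 + 1
2 = 2*1 + 0  (stop)
So 87/16 = [5; 2, 3, 2].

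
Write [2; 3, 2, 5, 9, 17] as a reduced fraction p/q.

Fold from the inside: start with 17/1.
  9 + 1/17 = 154/17
  5 + 17/154 = 787/154
  2 + 154/787 = 1728/787
  3 + 787/1728 = 5971/1728
  2 + 1728/5971 = 13670/5971

13670/5971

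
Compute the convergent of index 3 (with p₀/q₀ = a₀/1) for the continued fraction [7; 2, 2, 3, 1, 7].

Using pₖ = aₖpₖ₋₁ + pₖ₋₂, qₖ = aₖqₖ₋₁ + qₖ₋₂ (with p₋₁=1, p₋₂=0, q₋₁=0, q₋₂=1):
  k=0: a=7, p=7, q=1
  k=1: a=2, p=15, q=2
  k=2: a=2, p=37, q=5
  k=3: a=3, p=126, q=17

126/17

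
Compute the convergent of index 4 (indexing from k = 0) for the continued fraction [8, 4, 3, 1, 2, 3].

387/47

Using pₖ = aₖpₖ₋₁ + pₖ₋₂, qₖ = aₖqₖ₋₁ + qₖ₋₂ (with p₋₁=1, p₋₂=0, q₋₁=0, q₋₂=1):
  k=0: a=8, p=8, q=1
  k=1: a=4, p=33, q=4
  k=2: a=3, p=107, q=13
  k=3: a=1, p=140, q=17
  k=4: a=2, p=387, q=47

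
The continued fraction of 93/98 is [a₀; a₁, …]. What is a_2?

18

93 = 0·98 + 93   →  a_0 = 0
98 = 1·93 + 5   →  a_1 = 1
93 = 18·5 + 3   →  a_2 = 18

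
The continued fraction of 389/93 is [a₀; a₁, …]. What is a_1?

5

389 = 4·93 + 17   →  a_0 = 4
93 = 5·17 + 8   →  a_1 = 5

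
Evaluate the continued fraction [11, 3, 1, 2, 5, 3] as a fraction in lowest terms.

2119/188

Using pₖ = aₖpₖ₋₁ + pₖ₋₂ and qₖ = aₖqₖ₋₁ + qₖ₋₂:
  k=0: a=11, p=11, q=1
  k=1: a=3, p=34, q=3
  k=2: a=1, p=45, q=4
  k=3: a=2, p=124, q=11
  k=4: a=5, p=665, q=59
  k=5: a=3, p=2119, q=188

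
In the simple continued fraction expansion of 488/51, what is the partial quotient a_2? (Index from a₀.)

488 = 9·51 + 29   →  a_0 = 9
51 = 1·29 + 22   →  a_1 = 1
29 = 1·22 + 7   →  a_2 = 1

1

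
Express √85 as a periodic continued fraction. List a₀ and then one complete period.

a₀ = ⌊√85⌋ = 9.
With m₀=0, d₀=1 and mₖ₊₁ = dₖaₖ − mₖ, dₖ₊₁ = (n − mₖ₊₁²)/dₖ, aₖ₊₁ = ⌊(a₀+mₖ₊₁)/dₖ₊₁⌋:
  k=1: m=9, d=4, a=4
  k=2: m=7, d=9, a=1
  k=3: m=2, d=9, a=1
  k=4: m=7, d=4, a=4
  k=5: m=9, d=1, a=18
d=1 and a=2a₀=18 at k=5, so the next step gives (m, d) = (9, 4) again — its k=1 value — and the period has length 5.

[9; 4, 1, 1, 4, 18]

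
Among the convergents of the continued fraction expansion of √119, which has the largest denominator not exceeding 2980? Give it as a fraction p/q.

√119 = [10; 1, 9, 1, 20, …] (period length 4).
Convergents:
  p_0/q_0 = 10/1
  p_1/q_1 = 11/1
  p_2/q_2 = 109/10
  p_3/q_3 = 120/11
  p_4/q_4 = 2509/230
  p_5/q_5 = 2629/241
  p_6/q_6 = 26170/2399
  p_7/q_7 = 28799/2640
  p_8/q_8 = 602150/55199
q_7 = 2640 ≤ 2980 < 55199 = q_8, so the answer is 28799/2640.

28799/2640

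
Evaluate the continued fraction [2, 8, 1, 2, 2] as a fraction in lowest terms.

Fold from the inside: start with 2/1.
  2 + 1/2 = 5/2
  1 + 2/5 = 7/5
  8 + 5/7 = 61/7
  2 + 7/61 = 129/61

129/61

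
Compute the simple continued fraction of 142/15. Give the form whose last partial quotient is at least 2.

[9; 2, 7]

142 = 9·15 + 7
15 = 2·7 + 1
7 = 7·1 + 0  (stop)
So 142/15 = [9; 2, 7].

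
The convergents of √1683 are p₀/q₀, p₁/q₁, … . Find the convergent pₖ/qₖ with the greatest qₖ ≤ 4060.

√1683 = [41; 41, 82, …] (period length 2).
Convergents:
  p_0/q_0 = 41/1
  p_1/q_1 = 1682/41
  p_2/q_2 = 137965/3363
  p_3/q_3 = 5658247/137924
q_2 = 3363 ≤ 4060 < 137924 = q_3, so the answer is 137965/3363.

137965/3363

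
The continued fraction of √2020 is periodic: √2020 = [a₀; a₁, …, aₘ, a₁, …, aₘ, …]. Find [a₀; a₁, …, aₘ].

a₀ = ⌊√2020⌋ = 44.
With m₀=0, d₀=1 and mₖ₊₁ = dₖaₖ − mₖ, dₖ₊₁ = (n − mₖ₊₁²)/dₖ, aₖ₊₁ = ⌊(a₀+mₖ₊₁)/dₖ₊₁⌋:
  k=1: m=44, d=84, a=1
  k=2: m=40, d=5, a=16
  k=3: m=40, d=84, a=1
  k=4: m=44, d=1, a=88
d=1 and a=2a₀=88 at k=4, so the next step gives (m, d) = (44, 84) again — its k=1 value — and the period has length 4.

[44; 1, 16, 1, 88]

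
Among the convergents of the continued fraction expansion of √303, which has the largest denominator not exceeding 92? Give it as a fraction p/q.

√303 = [17; 2, 2, 5, 2, 2, 34, …] (period length 6).
Convergents:
  p_0/q_0 = 17/1
  p_1/q_1 = 35/2
  p_2/q_2 = 87/5
  p_3/q_3 = 470/27
  p_4/q_4 = 1027/59
  p_5/q_5 = 2524/145
q_4 = 59 ≤ 92 < 145 = q_5, so the answer is 1027/59.

1027/59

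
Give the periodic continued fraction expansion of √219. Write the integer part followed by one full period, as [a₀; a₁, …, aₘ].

[14; 1, 3, 1, 28]

a₀ = ⌊√219⌋ = 14.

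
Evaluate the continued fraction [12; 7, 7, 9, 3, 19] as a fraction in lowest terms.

333317/27456

Using pₖ = aₖpₖ₋₁ + pₖ₋₂ and qₖ = aₖqₖ₋₁ + qₖ₋₂:
  k=0: a=12, p=12, q=1
  k=1: a=7, p=85, q=7
  k=2: a=7, p=607, q=50
  k=3: a=9, p=5548, q=457
  k=4: a=3, p=17251, q=1421
  k=5: a=19, p=333317, q=27456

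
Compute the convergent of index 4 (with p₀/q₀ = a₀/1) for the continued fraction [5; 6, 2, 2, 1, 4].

232/45

Using pₖ = aₖpₖ₋₁ + pₖ₋₂, qₖ = aₖqₖ₋₁ + qₖ₋₂ (with p₋₁=1, p₋₂=0, q₋₁=0, q₋₂=1):
  k=0: a=5, p=5, q=1
  k=1: a=6, p=31, q=6
  k=2: a=2, p=67, q=13
  k=3: a=2, p=165, q=32
  k=4: a=1, p=232, q=45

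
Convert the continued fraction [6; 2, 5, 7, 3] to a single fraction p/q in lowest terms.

Using pₖ = aₖpₖ₋₁ + pₖ₋₂ and qₖ = aₖqₖ₋₁ + qₖ₋₂:
  k=0: a=6, p=6, q=1
  k=1: a=2, p=13, q=2
  k=2: a=5, p=71, q=11
  k=3: a=7, p=510, q=79
  k=4: a=3, p=1601, q=248

1601/248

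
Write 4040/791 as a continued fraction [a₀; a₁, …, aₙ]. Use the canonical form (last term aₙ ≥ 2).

[5; 9, 3, 3, 1, 2, 2]

4040 = 5·791 + 85
791 = 9·85 + 26
85 = 3·26 + 7
26 = 3·7 + 5
7 = 1·5 + 2
5 = 2·2 + 1
2 = 2·1 + 0  (stop)
So 4040/791 = [5; 9, 3, 3, 1, 2, 2].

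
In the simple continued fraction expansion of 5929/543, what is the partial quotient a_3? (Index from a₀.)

2

5929 = 10·543 + 499   →  a_0 = 10
543 = 1·499 + 44   →  a_1 = 1
499 = 11·44 + 15   →  a_2 = 11
44 = 2·15 + 14   →  a_3 = 2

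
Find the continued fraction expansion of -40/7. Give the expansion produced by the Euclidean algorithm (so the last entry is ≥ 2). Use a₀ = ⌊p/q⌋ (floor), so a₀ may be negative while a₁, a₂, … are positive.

-40 = -6×7 + 2
7 = 3×2 + 1
2 = 2×1 + 0  (stop)
So -40/7 = [-6; 3, 2].

[-6; 3, 2]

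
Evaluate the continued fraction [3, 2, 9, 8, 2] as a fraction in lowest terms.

1136/327

Fold from the inside: start with 2/1.
  8 + 1/2 = 17/2
  9 + 2/17 = 155/17
  2 + 17/155 = 327/155
  3 + 155/327 = 1136/327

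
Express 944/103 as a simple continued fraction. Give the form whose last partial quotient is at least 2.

[9; 6, 17]

944 = 9×103 + 17
103 = 6×17 + 1
17 = 17×1 + 0  (stop)
So 944/103 = [9; 6, 17].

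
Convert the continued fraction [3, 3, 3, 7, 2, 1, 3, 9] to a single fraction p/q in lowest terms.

25803/7816

Fold from the inside: start with 9/1.
  3 + 1/9 = 28/9
  1 + 9/28 = 37/28
  2 + 28/37 = 102/37
  7 + 37/102 = 751/102
  3 + 102/751 = 2355/751
  3 + 751/2355 = 7816/2355
  3 + 2355/7816 = 25803/7816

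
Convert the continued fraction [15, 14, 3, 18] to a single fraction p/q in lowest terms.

Fold from the inside: start with 18/1.
  3 + 1/18 = 55/18
  14 + 18/55 = 788/55
  15 + 55/788 = 11875/788

11875/788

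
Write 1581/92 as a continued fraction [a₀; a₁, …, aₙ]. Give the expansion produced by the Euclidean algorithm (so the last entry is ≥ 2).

[17; 5, 2, 2, 3]

1581 = 17·92 + 17
92 = 5·17 + 7
17 = 2·7 + 3
7 = 2·3 + 1
3 = 3·1 + 0  (stop)
So 1581/92 = [17; 5, 2, 2, 3].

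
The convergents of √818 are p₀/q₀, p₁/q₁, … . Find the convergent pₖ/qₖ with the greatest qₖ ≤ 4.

86/3

√818 = [28; 1, 1, 1, 1, 56, …] (period length 5).
Convergents:
  p_0/q_0 = 28/1
  p_1/q_1 = 29/1
  p_2/q_2 = 57/2
  p_3/q_3 = 86/3
  p_4/q_4 = 143/5
q_3 = 3 ≤ 4 < 5 = q_4, so the answer is 86/3.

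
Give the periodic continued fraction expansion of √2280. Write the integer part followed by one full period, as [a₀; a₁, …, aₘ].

a₀ = ⌊√2280⌋ = 47.

[47; 1, 2, 1, 94]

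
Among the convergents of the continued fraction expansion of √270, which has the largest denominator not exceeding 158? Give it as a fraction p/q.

2284/139

√270 = [16; 2, 3, 6, 3, 2, 32, …] (period length 6).
Convergents:
  p_0/q_0 = 16/1
  p_1/q_1 = 33/2
  p_2/q_2 = 115/7
  p_3/q_3 = 723/44
  p_4/q_4 = 2284/139
  p_5/q_5 = 5291/322
q_4 = 139 ≤ 158 < 322 = q_5, so the answer is 2284/139.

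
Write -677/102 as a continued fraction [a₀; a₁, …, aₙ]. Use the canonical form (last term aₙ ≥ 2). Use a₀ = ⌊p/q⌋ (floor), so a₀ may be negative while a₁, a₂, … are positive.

-677 = -7*102 + 37
102 = 2*37 + 28
37 = 1*28 + 9
28 = 3*9 + 1
9 = 9*1 + 0  (stop)
So -677/102 = [-7; 2, 1, 3, 9].

[-7; 2, 1, 3, 9]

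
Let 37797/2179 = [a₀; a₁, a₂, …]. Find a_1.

37797 = 17·2179 + 754   →  a_0 = 17
2179 = 2·754 + 671   →  a_1 = 2

2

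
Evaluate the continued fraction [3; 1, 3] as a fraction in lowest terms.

Using pₖ = aₖpₖ₋₁ + pₖ₋₂ and qₖ = aₖqₖ₋₁ + qₖ₋₂:
  k=0: a=3, p=3, q=1
  k=1: a=1, p=4, q=1
  k=2: a=3, p=15, q=4

15/4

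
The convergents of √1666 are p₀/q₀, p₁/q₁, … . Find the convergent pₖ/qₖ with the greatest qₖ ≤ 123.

2449/60

√1666 = [40; 1, 4, 2, 4, 1, 80, …] (period length 6).
Convergents:
  p_0/q_0 = 40/1
  p_1/q_1 = 41/1
  p_2/q_2 = 204/5
  p_3/q_3 = 449/11
  p_4/q_4 = 2000/49
  p_5/q_5 = 2449/60
  p_6/q_6 = 197920/4849
q_5 = 60 ≤ 123 < 4849 = q_6, so the answer is 2449/60.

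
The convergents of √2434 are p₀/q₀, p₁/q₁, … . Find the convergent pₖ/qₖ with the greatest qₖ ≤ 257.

7351/149

√2434 = [49; 2, 1, 48, 1, 2, 98, …] (period length 6).
Convergents:
  p_0/q_0 = 49/1
  p_1/q_1 = 99/2
  p_2/q_2 = 148/3
  p_3/q_3 = 7203/146
  p_4/q_4 = 7351/149
  p_5/q_5 = 21905/444
q_4 = 149 ≤ 257 < 444 = q_5, so the answer is 7351/149.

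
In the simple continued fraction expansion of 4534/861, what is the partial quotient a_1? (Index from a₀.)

4534 = 5·861 + 229   →  a_0 = 5
861 = 3·229 + 174   →  a_1 = 3

3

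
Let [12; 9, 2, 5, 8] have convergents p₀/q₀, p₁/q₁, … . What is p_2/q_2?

230/19

Using pₖ = aₖpₖ₋₁ + pₖ₋₂, qₖ = aₖqₖ₋₁ + qₖ₋₂ (with p₋₁=1, p₋₂=0, q₋₁=0, q₋₂=1):
  k=0: a=12, p=12, q=1
  k=1: a=9, p=109, q=9
  k=2: a=2, p=230, q=19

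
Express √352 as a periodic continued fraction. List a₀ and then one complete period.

[18; 1, 3, 5, 9, 5, 3, 1, 36]

a₀ = ⌊√352⌋ = 18.
With m₀=0, d₀=1 and mₖ₊₁ = dₖaₖ − mₖ, dₖ₊₁ = (n − mₖ₊₁²)/dₖ, aₖ₊₁ = ⌊(a₀+mₖ₊₁)/dₖ₊₁⌋:
  k=1: m=18, d=28, a=1
  k=2: m=10, d=9, a=3
  k=3: m=17, d=7, a=5
  k=4: m=18, d=4, a=9
  k=5: m=18, d=7, a=5
  k=6: m=17, d=9, a=3
  k=7: m=10, d=28, a=1
  k=8: m=18, d=1, a=36
d=1 and a=2a₀=36 at k=8, so the next step gives (m, d) = (18, 28) again — its k=1 value — and the period has length 8.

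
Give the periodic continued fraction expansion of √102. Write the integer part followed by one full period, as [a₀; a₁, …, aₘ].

a₀ = ⌊√102⌋ = 10.
With m₀=0, d₀=1 and mₖ₊₁ = dₖaₖ − mₖ, dₖ₊₁ = (n − mₖ₊₁²)/dₖ, aₖ₊₁ = ⌊(a₀+mₖ₊₁)/dₖ₊₁⌋:
  k=1: m=10, d=2, a=10
  k=2: m=10, d=1, a=20
d=1 and a=2a₀=20 at k=2, so the next step gives (m, d) = (10, 2) again — its k=1 value — and the period has length 2.

[10; 10, 20]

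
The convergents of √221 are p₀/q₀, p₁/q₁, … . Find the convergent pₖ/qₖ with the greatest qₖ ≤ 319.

1665/112

√221 = [14; 1, 6, 2, 6, 1, 28, …] (period length 6).
Convergents:
  p_0/q_0 = 14/1
  p_1/q_1 = 15/1
  p_2/q_2 = 104/7
  p_3/q_3 = 223/15
  p_4/q_4 = 1442/97
  p_5/q_5 = 1665/112
  p_6/q_6 = 48062/3233
q_5 = 112 ≤ 319 < 3233 = q_6, so the answer is 1665/112.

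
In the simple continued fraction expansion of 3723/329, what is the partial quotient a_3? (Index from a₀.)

8

3723 = 11·329 + 104   →  a_0 = 11
329 = 3·104 + 17   →  a_1 = 3
104 = 6·17 + 2   →  a_2 = 6
17 = 8·2 + 1   →  a_3 = 8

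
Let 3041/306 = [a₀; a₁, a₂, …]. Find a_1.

1

3041 = 9·306 + 287   →  a_0 = 9
306 = 1·287 + 19   →  a_1 = 1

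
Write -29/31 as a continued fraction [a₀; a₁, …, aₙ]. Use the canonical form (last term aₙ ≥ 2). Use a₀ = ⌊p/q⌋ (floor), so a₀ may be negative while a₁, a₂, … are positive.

-29 = -1·31 + 2
31 = 15·2 + 1
2 = 2·1 + 0  (stop)
So -29/31 = [-1; 15, 2].

[-1; 15, 2]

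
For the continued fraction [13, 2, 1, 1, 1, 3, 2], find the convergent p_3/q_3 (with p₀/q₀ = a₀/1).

67/5

Using pₖ = aₖpₖ₋₁ + pₖ₋₂, qₖ = aₖqₖ₋₁ + qₖ₋₂ (with p₋₁=1, p₋₂=0, q₋₁=0, q₋₂=1):
  k=0: a=13, p=13, q=1
  k=1: a=2, p=27, q=2
  k=2: a=1, p=40, q=3
  k=3: a=1, p=67, q=5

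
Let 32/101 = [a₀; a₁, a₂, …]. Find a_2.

6

32 = 0·101 + 32   →  a_0 = 0
101 = 3·32 + 5   →  a_1 = 3
32 = 6·5 + 2   →  a_2 = 6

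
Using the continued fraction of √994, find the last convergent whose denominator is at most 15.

√994 = [31; 1, 1, 8, 1, 1, 62, …] (period length 6).
Convergents:
  p_0/q_0 = 31/1
  p_1/q_1 = 32/1
  p_2/q_2 = 63/2
  p_3/q_3 = 536/17
q_2 = 2 ≤ 15 < 17 = q_3, so the answer is 63/2.

63/2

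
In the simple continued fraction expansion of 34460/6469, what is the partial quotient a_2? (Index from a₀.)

34460 = 5·6469 + 2115   →  a_0 = 5
6469 = 3·2115 + 124   →  a_1 = 3
2115 = 17·124 + 7   →  a_2 = 17

17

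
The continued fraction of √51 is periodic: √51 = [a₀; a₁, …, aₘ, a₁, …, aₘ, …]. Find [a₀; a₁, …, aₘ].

[7; 7, 14]

a₀ = ⌊√51⌋ = 7.
With m₀=0, d₀=1 and mₖ₊₁ = dₖaₖ − mₖ, dₖ₊₁ = (n − mₖ₊₁²)/dₖ, aₖ₊₁ = ⌊(a₀+mₖ₊₁)/dₖ₊₁⌋:
  k=1: m=7, d=2, a=7
  k=2: m=7, d=1, a=14
d=1 and a=2a₀=14 at k=2, so the next step gives (m, d) = (7, 2) again — its k=1 value — and the period has length 2.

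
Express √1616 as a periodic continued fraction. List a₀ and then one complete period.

[40; 5, 80]

a₀ = ⌊√1616⌋ = 40.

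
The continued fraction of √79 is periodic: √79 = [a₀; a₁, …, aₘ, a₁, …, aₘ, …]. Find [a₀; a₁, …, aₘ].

[8; 1, 7, 1, 16]

a₀ = ⌊√79⌋ = 8.
With m₀=0, d₀=1 and mₖ₊₁ = dₖaₖ − mₖ, dₖ₊₁ = (n − mₖ₊₁²)/dₖ, aₖ₊₁ = ⌊(a₀+mₖ₊₁)/dₖ₊₁⌋:
  k=1: m=8, d=15, a=1
  k=2: m=7, d=2, a=7
  k=3: m=7, d=15, a=1
  k=4: m=8, d=1, a=16
d=1 and a=2a₀=16 at k=4, so the next step gives (m, d) = (8, 15) again — its k=1 value — and the period has length 4.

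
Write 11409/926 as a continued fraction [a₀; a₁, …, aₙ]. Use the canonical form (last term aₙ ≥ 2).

[12; 3, 8, 2, 17]

11409 = 12*926 + 297
926 = 3*297 + 35
297 = 8*35 + 17
35 = 2*17 + 1
17 = 17*1 + 0  (stop)
So 11409/926 = [12; 3, 8, 2, 17].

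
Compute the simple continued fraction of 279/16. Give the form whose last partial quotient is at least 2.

279 = 17·16 + 7
16 = 2·7 + 2
7 = 3·2 + 1
2 = 2·1 + 0  (stop)
So 279/16 = [17; 2, 3, 2].

[17; 2, 3, 2]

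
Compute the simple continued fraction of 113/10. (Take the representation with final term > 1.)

[11; 3, 3]

113 = 11*10 + 3
10 = 3*3 + 1
3 = 3*1 + 0  (stop)
So 113/10 = [11; 3, 3].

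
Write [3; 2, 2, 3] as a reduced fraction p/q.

Fold from the inside: start with 3/1.
  2 + 1/3 = 7/3
  2 + 3/7 = 17/7
  3 + 7/17 = 58/17

58/17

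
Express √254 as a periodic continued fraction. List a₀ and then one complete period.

[15; 1, 14, 1, 30]

a₀ = ⌊√254⌋ = 15.
With m₀=0, d₀=1 and mₖ₊₁ = dₖaₖ − mₖ, dₖ₊₁ = (n − mₖ₊₁²)/dₖ, aₖ₊₁ = ⌊(a₀+mₖ₊₁)/dₖ₊₁⌋:
  k=1: m=15, d=29, a=1
  k=2: m=14, d=2, a=14
  k=3: m=14, d=29, a=1
  k=4: m=15, d=1, a=30
d=1 and a=2a₀=30 at k=4, so the next step gives (m, d) = (15, 29) again — its k=1 value — and the period has length 4.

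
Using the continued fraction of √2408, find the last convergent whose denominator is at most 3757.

√2408 = [49; 14, 98, …] (period length 2).
Convergents:
  p_0/q_0 = 49/1
  p_1/q_1 = 687/14
  p_2/q_2 = 67375/1373
  p_3/q_3 = 943937/19236
q_2 = 1373 ≤ 3757 < 19236 = q_3, so the answer is 67375/1373.

67375/1373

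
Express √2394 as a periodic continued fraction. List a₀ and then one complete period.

[48; 1, 12, 1, 96]

a₀ = ⌊√2394⌋ = 48.
With m₀=0, d₀=1 and mₖ₊₁ = dₖaₖ − mₖ, dₖ₊₁ = (n − mₖ₊₁²)/dₖ, aₖ₊₁ = ⌊(a₀+mₖ₊₁)/dₖ₊₁⌋:
  k=1: m=48, d=90, a=1
  k=2: m=42, d=7, a=12
  k=3: m=42, d=90, a=1
  k=4: m=48, d=1, a=96
d=1 and a=2a₀=96 at k=4, so the next step gives (m, d) = (48, 90) again — its k=1 value — and the period has length 4.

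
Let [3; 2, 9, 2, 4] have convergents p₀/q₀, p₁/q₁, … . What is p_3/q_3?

139/40

Using pₖ = aₖpₖ₋₁ + pₖ₋₂, qₖ = aₖqₖ₋₁ + qₖ₋₂ (with p₋₁=1, p₋₂=0, q₋₁=0, q₋₂=1):
  k=0: a=3, p=3, q=1
  k=1: a=2, p=7, q=2
  k=2: a=9, p=66, q=19
  k=3: a=2, p=139, q=40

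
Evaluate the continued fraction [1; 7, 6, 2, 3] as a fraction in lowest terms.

367/322

Using pₖ = aₖpₖ₋₁ + pₖ₋₂ and qₖ = aₖqₖ₋₁ + qₖ₋₂:
  k=0: a=1, p=1, q=1
  k=1: a=7, p=8, q=7
  k=2: a=6, p=49, q=43
  k=3: a=2, p=106, q=93
  k=4: a=3, p=367, q=322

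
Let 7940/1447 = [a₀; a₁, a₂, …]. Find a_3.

18

7940 = 5·1447 + 705   →  a_0 = 5
1447 = 2·705 + 37   →  a_1 = 2
705 = 19·37 + 2   →  a_2 = 19
37 = 18·2 + 1   →  a_3 = 18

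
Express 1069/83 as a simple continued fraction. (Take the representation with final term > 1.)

[12; 1, 7, 3, 3]

1069 = 12·83 + 73
83 = 1·73 + 10
73 = 7·10 + 3
10 = 3·3 + 1
3 = 3·1 + 0  (stop)
So 1069/83 = [12; 1, 7, 3, 3].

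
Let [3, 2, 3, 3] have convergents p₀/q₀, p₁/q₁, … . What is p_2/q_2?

Using pₖ = aₖpₖ₋₁ + pₖ₋₂, qₖ = aₖqₖ₋₁ + qₖ₋₂ (with p₋₁=1, p₋₂=0, q₋₁=0, q₋₂=1):
  k=0: a=3, p=3, q=1
  k=1: a=2, p=7, q=2
  k=2: a=3, p=24, q=7

24/7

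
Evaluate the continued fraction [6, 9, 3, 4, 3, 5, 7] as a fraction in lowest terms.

Fold from the inside: start with 7/1.
  5 + 1/7 = 36/7
  3 + 7/36 = 115/36
  4 + 36/115 = 496/115
  3 + 115/496 = 1603/496
  9 + 496/1603 = 14923/1603
  6 + 1603/14923 = 91141/14923

91141/14923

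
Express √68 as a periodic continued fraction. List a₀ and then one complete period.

[8; 4, 16]

a₀ = ⌊√68⌋ = 8.
With m₀=0, d₀=1 and mₖ₊₁ = dₖaₖ − mₖ, dₖ₊₁ = (n − mₖ₊₁²)/dₖ, aₖ₊₁ = ⌊(a₀+mₖ₊₁)/dₖ₊₁⌋:
  k=1: m=8, d=4, a=4
  k=2: m=8, d=1, a=16
d=1 and a=2a₀=16 at k=2, so the next step gives (m, d) = (8, 4) again — its k=1 value — and the period has length 2.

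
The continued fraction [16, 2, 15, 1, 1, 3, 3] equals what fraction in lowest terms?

Fold from the inside: start with 3/1.
  3 + 1/3 = 10/3
  1 + 3/10 = 13/10
  1 + 10/13 = 23/13
  15 + 13/23 = 358/23
  2 + 23/358 = 739/358
  16 + 358/739 = 12182/739

12182/739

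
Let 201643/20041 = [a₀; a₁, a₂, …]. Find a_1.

16

201643 = 10·20041 + 1233   →  a_0 = 10
20041 = 16·1233 + 313   →  a_1 = 16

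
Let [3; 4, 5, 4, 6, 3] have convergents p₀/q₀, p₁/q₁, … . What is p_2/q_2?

Using pₖ = aₖpₖ₋₁ + pₖ₋₂, qₖ = aₖqₖ₋₁ + qₖ₋₂ (with p₋₁=1, p₋₂=0, q₋₁=0, q₋₂=1):
  k=0: a=3, p=3, q=1
  k=1: a=4, p=13, q=4
  k=2: a=5, p=68, q=21

68/21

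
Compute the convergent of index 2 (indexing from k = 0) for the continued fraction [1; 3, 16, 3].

Using pₖ = aₖpₖ₋₁ + pₖ₋₂, qₖ = aₖqₖ₋₁ + qₖ₋₂ (with p₋₁=1, p₋₂=0, q₋₁=0, q₋₂=1):
  k=0: a=1, p=1, q=1
  k=1: a=3, p=4, q=3
  k=2: a=16, p=65, q=49

65/49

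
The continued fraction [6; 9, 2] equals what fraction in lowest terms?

116/19

Fold from the inside: start with 2/1.
  9 + 1/2 = 19/2
  6 + 2/19 = 116/19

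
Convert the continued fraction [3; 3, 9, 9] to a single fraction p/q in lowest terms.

Using pₖ = aₖpₖ₋₁ + pₖ₋₂ and qₖ = aₖqₖ₋₁ + qₖ₋₂:
  k=0: a=3, p=3, q=1
  k=1: a=3, p=10, q=3
  k=2: a=9, p=93, q=28
  k=3: a=9, p=847, q=255

847/255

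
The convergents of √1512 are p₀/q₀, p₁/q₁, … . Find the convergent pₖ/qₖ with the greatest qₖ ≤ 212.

7738/199

√1512 = [38; 1, 7, 1, 1, 1, 7, 1, 76, …] (period length 8).
Convergents:
  p_0/q_0 = 38/1
  p_1/q_1 = 39/1
  p_2/q_2 = 311/8
  p_3/q_3 = 350/9
  p_4/q_4 = 661/17
  p_5/q_5 = 1011/26
  p_6/q_6 = 7738/199
  p_7/q_7 = 8749/225
q_6 = 199 ≤ 212 < 225 = q_7, so the answer is 7738/199.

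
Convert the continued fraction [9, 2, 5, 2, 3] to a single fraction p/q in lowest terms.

Using pₖ = aₖpₖ₋₁ + pₖ₋₂ and qₖ = aₖqₖ₋₁ + qₖ₋₂:
  k=0: a=9, p=9, q=1
  k=1: a=2, p=19, q=2
  k=2: a=5, p=104, q=11
  k=3: a=2, p=227, q=24
  k=4: a=3, p=785, q=83

785/83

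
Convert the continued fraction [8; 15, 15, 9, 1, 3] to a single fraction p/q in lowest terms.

71581/8874

Using pₖ = aₖpₖ₋₁ + pₖ₋₂ and qₖ = aₖqₖ₋₁ + qₖ₋₂:
  k=0: a=8, p=8, q=1
  k=1: a=15, p=121, q=15
  k=2: a=15, p=1823, q=226
  k=3: a=9, p=16528, q=2049
  k=4: a=1, p=18351, q=2275
  k=5: a=3, p=71581, q=8874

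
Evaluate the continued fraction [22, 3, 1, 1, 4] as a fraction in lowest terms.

713/32

Using pₖ = aₖpₖ₋₁ + pₖ₋₂ and qₖ = aₖqₖ₋₁ + qₖ₋₂:
  k=0: a=22, p=22, q=1
  k=1: a=3, p=67, q=3
  k=2: a=1, p=89, q=4
  k=3: a=1, p=156, q=7
  k=4: a=4, p=713, q=32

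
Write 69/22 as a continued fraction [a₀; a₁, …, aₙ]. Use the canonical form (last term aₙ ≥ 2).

69 = 3*22 + 3
22 = 7*3 + 1
3 = 3*1 + 0  (stop)
So 69/22 = [3; 7, 3].

[3; 7, 3]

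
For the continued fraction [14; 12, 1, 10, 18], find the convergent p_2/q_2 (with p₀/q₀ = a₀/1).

Using pₖ = aₖpₖ₋₁ + pₖ₋₂, qₖ = aₖqₖ₋₁ + qₖ₋₂ (with p₋₁=1, p₋₂=0, q₋₁=0, q₋₂=1):
  k=0: a=14, p=14, q=1
  k=1: a=12, p=169, q=12
  k=2: a=1, p=183, q=13

183/13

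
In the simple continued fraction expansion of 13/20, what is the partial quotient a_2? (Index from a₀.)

13 = 0·20 + 13   →  a_0 = 0
20 = 1·13 + 7   →  a_1 = 1
13 = 1·7 + 6   →  a_2 = 1

1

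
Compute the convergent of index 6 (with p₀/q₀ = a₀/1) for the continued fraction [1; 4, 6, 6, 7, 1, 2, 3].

4486/3617

Using pₖ = aₖpₖ₋₁ + pₖ₋₂, qₖ = aₖqₖ₋₁ + qₖ₋₂ (with p₋₁=1, p₋₂=0, q₋₁=0, q₋₂=1):
  k=0: a=1, p=1, q=1
  k=1: a=4, p=5, q=4
  k=2: a=6, p=31, q=25
  k=3: a=6, p=191, q=154
  k=4: a=7, p=1368, q=1103
  k=5: a=1, p=1559, q=1257
  k=6: a=2, p=4486, q=3617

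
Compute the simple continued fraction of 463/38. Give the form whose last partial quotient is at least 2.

[12; 5, 2, 3]

463 = 12*38 + 7
38 = 5*7 + 3
7 = 2*3 + 1
3 = 3*1 + 0  (stop)
So 463/38 = [12; 5, 2, 3].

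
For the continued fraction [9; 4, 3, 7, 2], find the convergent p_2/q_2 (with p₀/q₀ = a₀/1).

120/13

Using pₖ = aₖpₖ₋₁ + pₖ₋₂, qₖ = aₖqₖ₋₁ + qₖ₋₂ (with p₋₁=1, p₋₂=0, q₋₁=0, q₋₂=1):
  k=0: a=9, p=9, q=1
  k=1: a=4, p=37, q=4
  k=2: a=3, p=120, q=13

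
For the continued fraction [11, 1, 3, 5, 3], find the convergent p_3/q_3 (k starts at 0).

247/21

Using pₖ = aₖpₖ₋₁ + pₖ₋₂, qₖ = aₖqₖ₋₁ + qₖ₋₂ (with p₋₁=1, p₋₂=0, q₋₁=0, q₋₂=1):
  k=0: a=11, p=11, q=1
  k=1: a=1, p=12, q=1
  k=2: a=3, p=47, q=4
  k=3: a=5, p=247, q=21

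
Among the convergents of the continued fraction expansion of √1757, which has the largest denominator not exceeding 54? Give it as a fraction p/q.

√1757 = [41; 1, 10, 1, 82, …] (period length 4).
Convergents:
  p_0/q_0 = 41/1
  p_1/q_1 = 42/1
  p_2/q_2 = 461/11
  p_3/q_3 = 503/12
  p_4/q_4 = 41707/995
q_3 = 12 ≤ 54 < 995 = q_4, so the answer is 503/12.

503/12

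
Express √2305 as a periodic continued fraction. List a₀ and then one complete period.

[48; 96]

a₀ = ⌊√2305⌋ = 48.
With m₀=0, d₀=1 and mₖ₊₁ = dₖaₖ − mₖ, dₖ₊₁ = (n − mₖ₊₁²)/dₖ, aₖ₊₁ = ⌊(a₀+mₖ₊₁)/dₖ₊₁⌋:
  k=1: m=48, d=1, a=96
d=1 and a=2a₀=96 at k=1, so the next step gives (m, d) = (48, 1) again — its k=1 value — and the period has length 1.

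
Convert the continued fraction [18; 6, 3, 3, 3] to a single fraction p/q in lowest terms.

Fold from the inside: start with 3/1.
  3 + 1/3 = 10/3
  3 + 3/10 = 33/10
  6 + 10/33 = 208/33
  18 + 33/208 = 3777/208

3777/208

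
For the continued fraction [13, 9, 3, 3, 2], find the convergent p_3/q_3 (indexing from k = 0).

1219/93

Using pₖ = aₖpₖ₋₁ + pₖ₋₂, qₖ = aₖqₖ₋₁ + qₖ₋₂ (with p₋₁=1, p₋₂=0, q₋₁=0, q₋₂=1):
  k=0: a=13, p=13, q=1
  k=1: a=9, p=118, q=9
  k=2: a=3, p=367, q=28
  k=3: a=3, p=1219, q=93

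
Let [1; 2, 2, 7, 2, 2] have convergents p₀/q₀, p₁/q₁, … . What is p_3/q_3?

52/37

Using pₖ = aₖpₖ₋₁ + pₖ₋₂, qₖ = aₖqₖ₋₁ + qₖ₋₂ (with p₋₁=1, p₋₂=0, q₋₁=0, q₋₂=1):
  k=0: a=1, p=1, q=1
  k=1: a=2, p=3, q=2
  k=2: a=2, p=7, q=5
  k=3: a=7, p=52, q=37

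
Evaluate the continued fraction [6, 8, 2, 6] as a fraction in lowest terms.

673/110

Fold from the inside: start with 6/1.
  2 + 1/6 = 13/6
  8 + 6/13 = 110/13
  6 + 13/110 = 673/110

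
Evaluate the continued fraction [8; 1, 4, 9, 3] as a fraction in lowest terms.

1259/143

Fold from the inside: start with 3/1.
  9 + 1/3 = 28/3
  4 + 3/28 = 115/28
  1 + 28/115 = 143/115
  8 + 115/143 = 1259/143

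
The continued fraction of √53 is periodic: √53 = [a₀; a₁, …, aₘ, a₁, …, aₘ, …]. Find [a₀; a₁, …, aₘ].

a₀ = ⌊√53⌋ = 7.
With m₀=0, d₀=1 and mₖ₊₁ = dₖaₖ − mₖ, dₖ₊₁ = (n − mₖ₊₁²)/dₖ, aₖ₊₁ = ⌊(a₀+mₖ₊₁)/dₖ₊₁⌋:
  k=1: m=7, d=4, a=3
  k=2: m=5, d=7, a=1
  k=3: m=2, d=7, a=1
  k=4: m=5, d=4, a=3
  k=5: m=7, d=1, a=14
d=1 and a=2a₀=14 at k=5, so the next step gives (m, d) = (7, 4) again — its k=1 value — and the period has length 5.

[7; 3, 1, 1, 3, 14]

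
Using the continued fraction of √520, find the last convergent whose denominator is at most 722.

6499/285

√520 = [22; 1, 4, 11, 4, 1, 44, …] (period length 6).
Convergents:
  p_0/q_0 = 22/1
  p_1/q_1 = 23/1
  p_2/q_2 = 114/5
  p_3/q_3 = 1277/56
  p_4/q_4 = 5222/229
  p_5/q_5 = 6499/285
  p_6/q_6 = 291178/12769
q_5 = 285 ≤ 722 < 12769 = q_6, so the answer is 6499/285.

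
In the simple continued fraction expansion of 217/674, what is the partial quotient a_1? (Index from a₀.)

217 = 0·674 + 217   →  a_0 = 0
674 = 3·217 + 23   →  a_1 = 3

3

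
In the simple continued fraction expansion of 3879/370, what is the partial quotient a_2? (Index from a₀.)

3879 = 10·370 + 179   →  a_0 = 10
370 = 2·179 + 12   →  a_1 = 2
179 = 14·12 + 11   →  a_2 = 14

14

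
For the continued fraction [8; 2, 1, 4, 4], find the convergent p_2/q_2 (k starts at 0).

25/3

Using pₖ = aₖpₖ₋₁ + pₖ₋₂, qₖ = aₖqₖ₋₁ + qₖ₋₂ (with p₋₁=1, p₋₂=0, q₋₁=0, q₋₂=1):
  k=0: a=8, p=8, q=1
  k=1: a=2, p=17, q=2
  k=2: a=1, p=25, q=3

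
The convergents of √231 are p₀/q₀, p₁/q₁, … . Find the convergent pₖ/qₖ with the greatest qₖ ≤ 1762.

√231 = [15; 5, 30, …] (period length 2).
Convergents:
  p_0/q_0 = 15/1
  p_1/q_1 = 76/5
  p_2/q_2 = 2295/151
  p_3/q_3 = 11551/760
  p_4/q_4 = 348825/22951
q_3 = 760 ≤ 1762 < 22951 = q_4, so the answer is 11551/760.

11551/760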